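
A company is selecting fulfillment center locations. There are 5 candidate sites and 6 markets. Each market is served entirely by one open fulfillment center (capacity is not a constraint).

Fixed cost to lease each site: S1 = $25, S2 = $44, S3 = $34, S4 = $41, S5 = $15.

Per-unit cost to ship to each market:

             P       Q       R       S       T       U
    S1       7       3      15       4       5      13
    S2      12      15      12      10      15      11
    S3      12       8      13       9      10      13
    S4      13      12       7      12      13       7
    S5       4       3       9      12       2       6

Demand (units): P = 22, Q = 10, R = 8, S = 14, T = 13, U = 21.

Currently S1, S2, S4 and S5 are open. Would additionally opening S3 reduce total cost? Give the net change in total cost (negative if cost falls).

Current service cost with {S1, S2, S4, S5}: 382.
Adding S3: each market re-picks its cheapest; new service cost 382, saving 0.
Extra fixed cost: 34. Net change = 34 − 0 = 34.
(Totals: 507 → 541.)

No — net change +34 (cost rises by 34).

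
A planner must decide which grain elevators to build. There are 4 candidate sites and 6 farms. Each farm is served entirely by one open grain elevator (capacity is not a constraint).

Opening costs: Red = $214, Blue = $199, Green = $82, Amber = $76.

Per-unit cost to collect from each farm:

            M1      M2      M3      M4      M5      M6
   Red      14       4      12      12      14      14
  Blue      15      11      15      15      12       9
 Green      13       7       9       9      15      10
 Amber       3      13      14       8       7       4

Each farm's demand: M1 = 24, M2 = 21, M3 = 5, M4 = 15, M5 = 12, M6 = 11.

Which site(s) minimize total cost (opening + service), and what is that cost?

For any fixed open set, each farm goes to its cheapest open site; total = fixed + service.
{Green, Amber}: M1→Amber 3·24=72, M2→Green 7·21=147, M3→Green 9·5=45, M4→Amber 8·15=120, M5→Amber 7·12=84, M6→Amber 4·11=44. Service 512; fixed 158; total 670.
{Amber}: M1→Amber 3·24=72, M2→Amber 13·21=273, M3→Amber 14·5=70, M4→Amber 8·15=120, M5→Amber 7·12=84, M6→Amber 4·11=44. Service 663; fixed 76; total 739.
{Red, Amber}: service 464 + fixed 290 = 754
{Red, Blue, Green, Amber}: M1→Amber 3·24=72, M2→Red 4·21=84, M3→Green 9·5=45, M4→Amber 8·15=120, M5→Amber 7·12=84, M6→Amber 4·11=44. Service 449; fixed 571; total 1020.
(All 15 nonempty subsets were checked; Green and Amber is lowest.)

Open Green and Amber; minimum total cost 670.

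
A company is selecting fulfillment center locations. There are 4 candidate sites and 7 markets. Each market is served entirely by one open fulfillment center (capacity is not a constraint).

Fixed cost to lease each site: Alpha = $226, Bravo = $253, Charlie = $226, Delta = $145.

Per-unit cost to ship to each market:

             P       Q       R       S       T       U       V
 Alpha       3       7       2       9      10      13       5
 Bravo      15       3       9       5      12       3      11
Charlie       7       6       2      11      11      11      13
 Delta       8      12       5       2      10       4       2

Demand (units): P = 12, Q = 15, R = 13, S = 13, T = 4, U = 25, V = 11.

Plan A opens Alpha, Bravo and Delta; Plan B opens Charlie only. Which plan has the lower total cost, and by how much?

Plan A is cheaper by 137.

Plan A: {Alpha, Bravo, Delta}: P→Alpha 3·12=36, Q→Bravo 3·15=45, R→Alpha 2·13=26, S→Delta 2·13=26, T→Alpha 10·4=40, U→Bravo 3·25=75, V→Delta 2·11=22. Service 270; fixed 624; total 894.
Plan B: {Charlie}: P→Charlie 7·12=84, Q→Charlie 6·15=90, R→Charlie 2·13=26, S→Charlie 11·13=143, T→Charlie 11·4=44, U→Charlie 11·25=275, V→Charlie 13·11=143. Service 805; fixed 226; total 1031.
Difference: |894 − 1031| = 137.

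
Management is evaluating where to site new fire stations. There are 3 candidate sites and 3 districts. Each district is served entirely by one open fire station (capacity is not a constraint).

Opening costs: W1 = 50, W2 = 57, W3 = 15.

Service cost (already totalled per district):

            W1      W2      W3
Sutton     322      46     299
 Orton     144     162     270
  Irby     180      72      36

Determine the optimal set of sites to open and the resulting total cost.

Open W2 and W3; minimum total cost 316.

For any fixed open set, each district goes to its cheapest open site; total = fixed + service.
{W2, W3}: Sutton→W2 46, Orton→W2 162, Irby→W3 36. Service 244; fixed 72; total 316.
{W2}: Sutton→W2 46, Orton→W2 162, Irby→W2 72. Service 280; fixed 57; total 337.
{W1, W2, W3}: Sutton→W2 46, Orton→W1 144, Irby→W3 36. Service 226; fixed 122; total 348.
{W3}: Sutton→W3 299, Orton→W3 270, Irby→W3 36. Service 605; fixed 15; total 620.
No other subset beats 316.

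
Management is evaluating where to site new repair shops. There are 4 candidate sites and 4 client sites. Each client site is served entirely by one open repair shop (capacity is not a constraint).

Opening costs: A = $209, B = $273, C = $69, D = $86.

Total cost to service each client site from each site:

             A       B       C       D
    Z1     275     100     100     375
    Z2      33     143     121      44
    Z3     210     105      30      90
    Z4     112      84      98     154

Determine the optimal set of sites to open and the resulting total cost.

Open C only; minimum total cost 418.

For any fixed open set, each client site goes to its cheapest open site; total = fixed + service.
{C}: Z1→C 100, Z2→C 121, Z3→C 30, Z4→C 98. Service 349; fixed 69; total 418.
{C, D}: service 272 + fixed 155 = 427
{A, C}: Z1→C 100, Z2→A 33, Z3→C 30, Z4→C 98. Service 261; fixed 278; total 539.
{A, B, C, D}: Z1→B 100, Z2→A 33, Z3→C 30, Z4→B 84. Service 247; fixed 637; total 884.
No other subset beats 418.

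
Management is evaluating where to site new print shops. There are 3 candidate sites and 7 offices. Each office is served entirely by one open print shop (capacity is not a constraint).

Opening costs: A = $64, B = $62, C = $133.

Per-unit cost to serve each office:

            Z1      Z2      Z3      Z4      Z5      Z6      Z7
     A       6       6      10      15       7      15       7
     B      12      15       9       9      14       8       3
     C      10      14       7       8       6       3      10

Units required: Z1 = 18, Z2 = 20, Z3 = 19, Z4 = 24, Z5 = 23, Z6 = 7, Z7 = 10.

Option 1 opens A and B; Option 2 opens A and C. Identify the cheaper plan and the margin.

Option 2 is cheaper by 9.

Option 1: {A, B}: Z1→A 6·18=108, Z2→A 6·20=120, Z3→B 9·19=171, Z4→B 9·24=216, Z5→A 7·23=161, Z6→B 8·7=56, Z7→B 3·10=30. Service 862; fixed 126; total 988.
Option 2: {A, C}: Z1→A 6·18=108, Z2→A 6·20=120, Z3→C 7·19=133, Z4→C 8·24=192, Z5→C 6·23=138, Z6→C 3·7=21, Z7→A 7·10=70. Service 782; fixed 197; total 979.
Difference: |988 − 979| = 9.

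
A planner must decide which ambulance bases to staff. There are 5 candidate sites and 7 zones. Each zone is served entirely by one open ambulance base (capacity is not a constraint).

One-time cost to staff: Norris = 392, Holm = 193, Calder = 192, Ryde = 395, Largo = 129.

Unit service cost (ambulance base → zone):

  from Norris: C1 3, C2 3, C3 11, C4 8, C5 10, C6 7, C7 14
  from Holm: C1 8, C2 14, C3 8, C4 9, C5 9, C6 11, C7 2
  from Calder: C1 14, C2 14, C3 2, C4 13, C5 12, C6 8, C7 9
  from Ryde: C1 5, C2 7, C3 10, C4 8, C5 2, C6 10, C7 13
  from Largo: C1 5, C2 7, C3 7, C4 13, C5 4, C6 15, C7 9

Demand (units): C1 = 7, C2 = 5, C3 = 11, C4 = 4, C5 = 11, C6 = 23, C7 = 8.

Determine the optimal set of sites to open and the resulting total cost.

Open Calder and Largo; minimum total cost 765.

For any fixed open set, each zone goes to its cheapest open site; total = fixed + service.
{Calder, Largo}: C1→Largo 5·7=35, C2→Largo 7·5=35, C3→Calder 2·11=22, C4→Calder 13·4=52, C5→Largo 4·11=44, C6→Calder 8·23=184, C7→Calder 9·8=72. Service 444; fixed 321; total 765.
{Largo}: service 660 + fixed 129 = 789
{Holm}: service 618 + fixed 193 = 811
{Norris, Holm, Calder, Ryde, Largo}: C1→Norris 3·7=21, C2→Norris 3·5=15, C3→Calder 2·11=22, C4→Norris 8·4=32, C5→Ryde 2·11=22, C6→Norris 7·23=161, C7→Holm 2·8=16. Service 289; fixed 1301; total 1590.
No other subset beats 765.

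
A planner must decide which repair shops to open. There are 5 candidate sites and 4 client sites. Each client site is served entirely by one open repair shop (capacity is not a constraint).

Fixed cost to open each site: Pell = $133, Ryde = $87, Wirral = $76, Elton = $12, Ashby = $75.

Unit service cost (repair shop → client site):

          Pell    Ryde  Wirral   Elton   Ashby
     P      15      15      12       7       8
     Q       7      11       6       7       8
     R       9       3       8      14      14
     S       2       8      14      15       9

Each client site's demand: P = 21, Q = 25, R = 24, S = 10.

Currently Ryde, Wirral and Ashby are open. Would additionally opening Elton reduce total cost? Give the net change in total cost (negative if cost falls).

Yes — net change −9 (cost falls by 9).

Current service cost with {Ryde, Wirral, Ashby}: 470.
Adding Elton: each client site re-picks its cheapest; new service cost 449, saving 21.
Extra fixed cost: 12. Net change = 12 − 21 = -9.
(Totals: 708 → 699.)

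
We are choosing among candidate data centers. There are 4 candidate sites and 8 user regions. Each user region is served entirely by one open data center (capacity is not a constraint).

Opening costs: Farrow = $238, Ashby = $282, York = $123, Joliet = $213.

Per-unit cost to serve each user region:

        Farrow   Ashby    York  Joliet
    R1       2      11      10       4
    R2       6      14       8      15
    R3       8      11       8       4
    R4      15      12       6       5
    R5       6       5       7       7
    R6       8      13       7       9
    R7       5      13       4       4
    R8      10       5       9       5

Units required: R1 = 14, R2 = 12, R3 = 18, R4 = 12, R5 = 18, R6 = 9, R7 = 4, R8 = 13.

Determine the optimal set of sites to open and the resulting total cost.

Open Joliet only; minimum total cost 869.

For any fixed open set, each user region goes to its cheapest open site; total = fixed + service.
{Joliet}: R1→Joliet 4·14=56, R2→Joliet 15·12=180, R3→Joliet 4·18=72, R4→Joliet 5·12=60, R5→Joliet 7·18=126, R6→Joliet 9·9=81, R7→Joliet 4·4=16, R8→Joliet 5·13=65. Service 656; fixed 213; total 869.
{York, Joliet}: R1→Joliet 4·14=56, R2→York 8·12=96, R3→Joliet 4·18=72, R4→Joliet 5·12=60, R5→York 7·18=126, R6→York 7·9=63, R7→York 4·4=16, R8→Joliet 5·13=65. Service 554; fixed 336; total 890.
{York}: service 774 + fixed 123 = 897
{Farrow, Ashby, York, Joliet}: service 466 + fixed 856 = 1322
(All 15 nonempty subsets were checked; Joliet only is lowest.)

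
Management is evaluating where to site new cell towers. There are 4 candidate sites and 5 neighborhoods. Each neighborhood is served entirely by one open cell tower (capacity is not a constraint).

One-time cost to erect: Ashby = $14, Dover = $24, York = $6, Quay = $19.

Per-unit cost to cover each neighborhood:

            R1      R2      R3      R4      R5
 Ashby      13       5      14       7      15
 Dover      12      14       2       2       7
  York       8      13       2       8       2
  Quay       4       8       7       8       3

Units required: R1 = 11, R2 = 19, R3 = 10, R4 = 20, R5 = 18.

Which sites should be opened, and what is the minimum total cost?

Open Ashby, Dover, York and Quay; minimum total cost 298.

For any fixed open set, each neighborhood goes to its cheapest open site; total = fixed + service.
{Ashby, Dover, York, Quay}: R1→Quay 4·11=44, R2→Ashby 5·19=95, R3→Dover 2·10=20, R4→Dover 2·20=40, R5→York 2·18=36. Service 235; fixed 63; total 298.
{Ashby, Dover, Quay}: R1→Quay 4·11=44, R2→Ashby 5·19=95, R3→Dover 2·10=20, R4→Dover 2·20=40, R5→Quay 3·18=54. Service 253; fixed 57; total 310.
{Ashby, Dover, York}: R1→York 8·11=88, R2→Ashby 5·19=95, R3→Dover 2·10=20, R4→Dover 2·20=40, R5→York 2·18=36. Service 279; fixed 44; total 323.
{York}: service 551 + fixed 6 = 557
(All 15 nonempty subsets were checked; Ashby, Dover, York and Quay is lowest.)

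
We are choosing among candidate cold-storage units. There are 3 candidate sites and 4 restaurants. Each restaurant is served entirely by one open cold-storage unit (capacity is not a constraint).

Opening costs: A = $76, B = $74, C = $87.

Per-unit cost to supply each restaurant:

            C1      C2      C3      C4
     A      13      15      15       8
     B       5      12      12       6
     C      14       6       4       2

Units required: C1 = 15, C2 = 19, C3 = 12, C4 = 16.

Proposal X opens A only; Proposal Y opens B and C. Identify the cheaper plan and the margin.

Proposal Y is cheaper by 434.

Proposal X: {A}: C1→A 13·15=195, C2→A 15·19=285, C3→A 15·12=180, C4→A 8·16=128. Service 788; fixed 76; total 864.
Proposal Y: {B, C}: C1→B 5·15=75, C2→C 6·19=114, C3→C 4·12=48, C4→C 2·16=32. Service 269; fixed 161; total 430.
Difference: |864 − 430| = 434.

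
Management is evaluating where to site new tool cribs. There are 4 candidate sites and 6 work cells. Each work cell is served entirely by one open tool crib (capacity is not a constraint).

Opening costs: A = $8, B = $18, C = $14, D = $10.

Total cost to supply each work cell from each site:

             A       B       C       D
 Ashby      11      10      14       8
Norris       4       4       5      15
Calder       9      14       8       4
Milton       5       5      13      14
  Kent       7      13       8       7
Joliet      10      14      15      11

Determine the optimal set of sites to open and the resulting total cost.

For any fixed open set, each work cell goes to its cheapest open site; total = fixed + service.
{A}: Ashby→A 11, Norris→A 4, Calder→A 9, Milton→A 5, Kent→A 7, Joliet→A 10. Service 46; fixed 8; total 54.
{A, D}: Ashby→D 8, Norris→A 4, Calder→D 4, Milton→A 5, Kent→A 7, Joliet→A 10. Service 38; fixed 18; total 56.
{A, C}: service 45 + fixed 22 = 67
{A, B, C, D}: Ashby→D 8, Norris→A 4, Calder→D 4, Milton→A 5, Kent→A 7, Joliet→A 10. Service 38; fixed 50; total 88.
No other subset beats 54.

Open A only; minimum total cost 54.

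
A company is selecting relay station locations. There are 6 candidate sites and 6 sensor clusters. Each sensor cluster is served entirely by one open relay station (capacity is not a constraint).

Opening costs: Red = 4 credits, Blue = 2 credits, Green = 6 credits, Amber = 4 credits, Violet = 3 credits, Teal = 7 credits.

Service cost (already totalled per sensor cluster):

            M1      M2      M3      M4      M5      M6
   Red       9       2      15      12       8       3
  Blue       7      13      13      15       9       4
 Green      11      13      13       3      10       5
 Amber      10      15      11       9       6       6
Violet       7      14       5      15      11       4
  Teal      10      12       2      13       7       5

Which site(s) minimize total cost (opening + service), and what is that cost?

For any fixed open set, each sensor cluster goes to its cheapest open site; total = fixed + service.
{Red, Green, Violet}: M1→Violet 7, M2→Red 2, M3→Violet 5, M4→Green 3, M5→Red 8, M6→Red 3. Service 28; fixed 13; total 41.
{Red, Blue, Green, Violet}: M1→Blue 7, M2→Red 2, M3→Violet 5, M4→Green 3, M5→Red 8, M6→Red 3. Service 28; fixed 15; total 43.
{Red, Blue, Green, Teal}: service 24 + fixed 19 = 43
{Red, Blue, Green, Amber, Violet, Teal}: service 23 + fixed 26 = 49
No other subset beats 41.

Open Red, Green and Violet; minimum total cost 41.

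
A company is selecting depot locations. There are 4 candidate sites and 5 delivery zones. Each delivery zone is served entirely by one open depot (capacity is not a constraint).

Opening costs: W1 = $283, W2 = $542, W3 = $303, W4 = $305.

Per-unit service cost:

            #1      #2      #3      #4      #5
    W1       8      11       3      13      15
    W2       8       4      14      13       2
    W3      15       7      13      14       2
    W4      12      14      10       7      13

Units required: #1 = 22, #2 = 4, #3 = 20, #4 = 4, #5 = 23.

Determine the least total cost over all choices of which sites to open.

Minimum total cost: 948

For any fixed open set, each delivery zone goes to its cheapest open site; total = fixed + service.
{W1, W3}: #1→W1 8·22=176, #2→W3 7·4=28, #3→W1 3·20=60, #4→W1 13·4=52, #5→W3 2·23=46. Service 362; fixed 586; total 948.
{W1}: #1→W1 8·22=176, #2→W1 11·4=44, #3→W1 3·20=60, #4→W1 13·4=52, #5→W1 15·23=345. Service 677; fixed 283; total 960.
{W3}: service 720 + fixed 303 = 1023
{W1, W2, W3, W4}: #1→W1 8·22=176, #2→W2 4·4=16, #3→W1 3·20=60, #4→W4 7·4=28, #5→W2 2·23=46. Service 326; fixed 1433; total 1759.
No other subset beats 948.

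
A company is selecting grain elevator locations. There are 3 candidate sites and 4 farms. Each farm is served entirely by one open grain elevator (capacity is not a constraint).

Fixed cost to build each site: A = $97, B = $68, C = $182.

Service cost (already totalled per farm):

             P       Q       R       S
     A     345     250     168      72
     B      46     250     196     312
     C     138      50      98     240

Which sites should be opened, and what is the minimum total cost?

For any fixed open set, each farm goes to its cheapest open site; total = fixed + service.
{A, B, C}: P→B 46, Q→C 50, R→C 98, S→A 72. Service 266; fixed 347; total 613.
{A, C}: service 358 + fixed 279 = 637
{B, C}: P→B 46, Q→C 50, R→C 98, S→C 240. Service 434; fixed 250; total 684.
{B}: P→B 46, Q→B 250, R→B 196, S→B 312. Service 804; fixed 68; total 872.
(All 7 nonempty subsets were checked; A, B and C is lowest.)

Open A, B and C; minimum total cost 613.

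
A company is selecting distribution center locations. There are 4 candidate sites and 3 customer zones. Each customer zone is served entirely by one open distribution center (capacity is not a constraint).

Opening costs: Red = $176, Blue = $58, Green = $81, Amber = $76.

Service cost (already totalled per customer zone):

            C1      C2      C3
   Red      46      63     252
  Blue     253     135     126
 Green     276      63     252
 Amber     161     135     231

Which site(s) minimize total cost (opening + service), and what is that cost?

Open Red and Blue; minimum total cost 469.

For any fixed open set, each customer zone goes to its cheapest open site; total = fixed + service.
{Red, Blue}: C1→Red 46, C2→Red 63, C3→Blue 126. Service 235; fixed 234; total 469.
{Red}: service 361 + fixed 176 = 537
{Red, Blue, Amber}: C1→Red 46, C2→Red 63, C3→Blue 126. Service 235; fixed 310; total 545.
{Red, Blue, Green, Amber}: service 235 + fixed 391 = 626
No other subset beats 469.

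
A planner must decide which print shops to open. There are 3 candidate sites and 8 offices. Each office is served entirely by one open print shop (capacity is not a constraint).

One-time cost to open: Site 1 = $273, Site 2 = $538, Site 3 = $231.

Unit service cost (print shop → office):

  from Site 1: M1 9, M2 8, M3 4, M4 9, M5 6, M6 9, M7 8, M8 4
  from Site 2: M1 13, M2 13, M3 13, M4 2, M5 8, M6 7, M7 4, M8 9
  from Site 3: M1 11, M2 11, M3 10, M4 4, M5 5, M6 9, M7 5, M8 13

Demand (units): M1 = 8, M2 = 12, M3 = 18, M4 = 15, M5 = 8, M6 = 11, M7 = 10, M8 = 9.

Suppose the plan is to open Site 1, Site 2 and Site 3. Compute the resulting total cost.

Total cost: 1505

Each office is assigned to its cheapest site among the open ones.
{Site 1, Site 2, Site 3}: M1→Site 1 9·8=72, M2→Site 1 8·12=96, M3→Site 1 4·18=72, M4→Site 2 2·15=30, M5→Site 3 5·8=40, M6→Site 2 7·11=77, M7→Site 2 4·10=40, M8→Site 1 4·9=36. Service 463; fixed 1042; total 1505.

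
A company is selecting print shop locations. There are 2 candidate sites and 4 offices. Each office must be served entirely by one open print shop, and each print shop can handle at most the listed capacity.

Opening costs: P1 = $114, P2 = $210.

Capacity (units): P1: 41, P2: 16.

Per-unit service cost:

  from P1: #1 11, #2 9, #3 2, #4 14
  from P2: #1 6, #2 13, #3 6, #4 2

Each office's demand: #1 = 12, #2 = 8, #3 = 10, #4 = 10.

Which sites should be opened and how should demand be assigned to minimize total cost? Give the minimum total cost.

Minimum total cost: 478

Open {P1}: #1→P1 11·12=132, #2→P1 9·8=72, #3→P1 2·10=20, #4→P1 14·10=140.
Loads: P1 carries 40/41. Service 364; fixed 114; total 478.
Next best feasible plan costs 568.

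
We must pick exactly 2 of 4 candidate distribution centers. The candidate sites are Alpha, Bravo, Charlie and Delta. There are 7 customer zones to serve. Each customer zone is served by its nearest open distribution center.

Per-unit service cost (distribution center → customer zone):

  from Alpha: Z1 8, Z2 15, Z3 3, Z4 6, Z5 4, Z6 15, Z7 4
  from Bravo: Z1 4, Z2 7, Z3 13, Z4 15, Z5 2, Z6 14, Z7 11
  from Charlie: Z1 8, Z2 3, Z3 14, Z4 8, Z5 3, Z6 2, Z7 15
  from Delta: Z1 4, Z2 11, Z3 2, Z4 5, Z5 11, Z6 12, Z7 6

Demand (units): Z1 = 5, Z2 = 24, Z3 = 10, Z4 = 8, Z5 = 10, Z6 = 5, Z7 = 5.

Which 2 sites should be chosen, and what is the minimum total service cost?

With exactly 2 open, each customer zone uses its cheapest among the chosen.
{Charlie, Delta}: Z1→Delta 4·5=20, Z2→Charlie 3·24=72, Z3→Delta 2·10=20, Z4→Delta 5·8=40, Z5→Charlie 3·10=30, Z6→Charlie 2·5=10, Z7→Delta 6·5=30. Service cost 222.
{Alpha, Charlie}: service cost 250
{Bravo, Delta}: service cost 358
Among all 6 size-2 choices, {Charlie, Delta} is lowest.

Choose Charlie and Delta; total service cost 222.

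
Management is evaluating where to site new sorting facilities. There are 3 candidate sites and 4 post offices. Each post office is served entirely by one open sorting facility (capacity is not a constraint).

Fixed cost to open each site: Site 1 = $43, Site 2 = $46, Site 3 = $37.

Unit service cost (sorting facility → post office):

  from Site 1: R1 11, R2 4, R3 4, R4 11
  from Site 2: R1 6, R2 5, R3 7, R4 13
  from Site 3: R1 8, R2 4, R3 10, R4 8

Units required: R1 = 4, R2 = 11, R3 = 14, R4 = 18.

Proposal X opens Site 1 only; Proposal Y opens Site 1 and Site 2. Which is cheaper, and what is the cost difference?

Proposal X: {Site 1}: R1→Site 1 11·4=44, R2→Site 1 4·11=44, R3→Site 1 4·14=56, R4→Site 1 11·18=198. Service 342; fixed 43; total 385.
Proposal Y: {Site 1, Site 2}: R1→Site 2 6·4=24, R2→Site 1 4·11=44, R3→Site 1 4·14=56, R4→Site 1 11·18=198. Service 322; fixed 89; total 411.
Difference: |385 − 411| = 26.

Proposal X is cheaper by 26.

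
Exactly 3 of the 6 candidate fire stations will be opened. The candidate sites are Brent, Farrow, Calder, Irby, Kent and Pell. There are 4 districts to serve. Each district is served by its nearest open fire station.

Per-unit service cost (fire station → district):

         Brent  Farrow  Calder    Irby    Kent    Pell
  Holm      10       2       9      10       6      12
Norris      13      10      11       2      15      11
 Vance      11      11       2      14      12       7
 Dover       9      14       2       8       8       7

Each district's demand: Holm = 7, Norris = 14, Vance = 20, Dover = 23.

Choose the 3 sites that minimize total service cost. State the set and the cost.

With exactly 3 open, each district uses its cheapest among the chosen.
{Farrow, Calder, Irby}: Holm→Farrow 2·7=14, Norris→Irby 2·14=28, Vance→Calder 2·20=40, Dover→Calder 2·23=46. Service cost 128.
{Calder, Irby, Kent}: service cost 156
{Brent, Calder, Irby}: service cost 177
Among all 20 size-3 choices, {Farrow, Calder, Irby} is lowest.

Choose Farrow, Calder and Irby; total service cost 128.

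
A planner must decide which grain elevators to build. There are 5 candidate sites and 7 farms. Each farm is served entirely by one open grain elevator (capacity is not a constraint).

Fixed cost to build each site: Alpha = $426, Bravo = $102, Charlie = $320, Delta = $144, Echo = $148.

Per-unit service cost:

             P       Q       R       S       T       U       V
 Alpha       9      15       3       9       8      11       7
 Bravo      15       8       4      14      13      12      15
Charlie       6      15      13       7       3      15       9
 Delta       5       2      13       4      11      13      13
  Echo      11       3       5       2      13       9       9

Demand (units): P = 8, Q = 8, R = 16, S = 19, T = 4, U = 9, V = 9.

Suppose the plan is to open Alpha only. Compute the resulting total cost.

Total cost: 1031

Each farm is assigned to its cheapest site among the open ones.
{Alpha}: P→Alpha 9·8=72, Q→Alpha 15·8=120, R→Alpha 3·16=48, S→Alpha 9·19=171, T→Alpha 8·4=32, U→Alpha 11·9=99, V→Alpha 7·9=63. Service 605; fixed 426; total 1031.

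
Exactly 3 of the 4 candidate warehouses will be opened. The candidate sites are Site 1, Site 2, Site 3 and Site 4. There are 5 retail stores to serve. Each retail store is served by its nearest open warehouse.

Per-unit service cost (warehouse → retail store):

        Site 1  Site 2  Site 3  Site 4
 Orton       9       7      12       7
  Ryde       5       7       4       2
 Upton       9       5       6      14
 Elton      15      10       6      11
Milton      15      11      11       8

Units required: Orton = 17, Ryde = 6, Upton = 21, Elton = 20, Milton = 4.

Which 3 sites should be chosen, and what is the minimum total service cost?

With exactly 3 open, each retail store uses its cheapest among the chosen.
{Site 2, Site 3, Site 4}: Orton→Site 2 7·17=119, Ryde→Site 4 2·6=12, Upton→Site 2 5·21=105, Elton→Site 3 6·20=120, Milton→Site 4 8·4=32. Service cost 388.
{Site 1, Site 3, Site 4}: service cost 409
{Site 1, Site 2, Site 3}: service cost 412
Among all 4 size-3 choices, {Site 2, Site 3, Site 4} is lowest.

Choose Site 2, Site 3 and Site 4; total service cost 388.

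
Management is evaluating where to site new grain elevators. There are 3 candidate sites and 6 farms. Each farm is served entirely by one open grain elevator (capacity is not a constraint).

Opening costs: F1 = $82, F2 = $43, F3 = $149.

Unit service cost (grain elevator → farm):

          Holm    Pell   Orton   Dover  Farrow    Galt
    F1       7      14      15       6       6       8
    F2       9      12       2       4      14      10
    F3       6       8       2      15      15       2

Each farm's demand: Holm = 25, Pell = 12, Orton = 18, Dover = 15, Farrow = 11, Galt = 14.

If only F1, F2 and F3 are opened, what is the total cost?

Each farm is assigned to its cheapest site among the open ones.
{F1, F2, F3}: Holm→F3 6·25=150, Pell→F3 8·12=96, Orton→F2 2·18=36, Dover→F2 4·15=60, Farrow→F1 6·11=66, Galt→F3 2·14=28. Service 436; fixed 274; total 710.

Total cost: 710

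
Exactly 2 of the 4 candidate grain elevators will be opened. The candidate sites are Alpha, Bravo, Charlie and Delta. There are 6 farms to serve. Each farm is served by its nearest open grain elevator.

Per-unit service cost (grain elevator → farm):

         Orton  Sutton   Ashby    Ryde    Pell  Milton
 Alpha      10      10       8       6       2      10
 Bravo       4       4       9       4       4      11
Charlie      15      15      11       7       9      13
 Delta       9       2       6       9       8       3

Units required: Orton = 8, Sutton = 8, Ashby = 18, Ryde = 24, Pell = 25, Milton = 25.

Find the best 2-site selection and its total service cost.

With exactly 2 open, each farm uses its cheapest among the chosen.
{Bravo, Delta}: Orton→Bravo 4·8=32, Sutton→Delta 2·8=16, Ashby→Delta 6·18=108, Ryde→Bravo 4·24=96, Pell→Bravo 4·25=100, Milton→Delta 3·25=75. Service cost 427.
{Alpha, Delta}: service cost 465
{Alpha, Bravo}: service cost 604
Among all 6 size-2 choices, {Bravo, Delta} is lowest.

Choose Bravo and Delta; total service cost 427.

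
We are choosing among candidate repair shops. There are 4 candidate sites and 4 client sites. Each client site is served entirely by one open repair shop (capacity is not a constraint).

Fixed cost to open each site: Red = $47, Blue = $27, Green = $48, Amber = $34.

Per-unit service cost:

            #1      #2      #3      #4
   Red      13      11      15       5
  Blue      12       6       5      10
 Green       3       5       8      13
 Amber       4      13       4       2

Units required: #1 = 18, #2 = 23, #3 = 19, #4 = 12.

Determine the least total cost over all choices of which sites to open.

Minimum total cost: 351

For any fixed open set, each client site goes to its cheapest open site; total = fixed + service.
{Green, Amber}: #1→Green 3·18=54, #2→Green 5·23=115, #3→Amber 4·19=76, #4→Amber 2·12=24. Service 269; fixed 82; total 351.
{Blue, Amber}: service 310 + fixed 61 = 371
{Blue, Green, Amber}: service 269 + fixed 109 = 378
{Red, Blue, Green, Amber}: service 269 + fixed 156 = 425
(All 15 nonempty subsets were checked; Green and Amber is lowest.)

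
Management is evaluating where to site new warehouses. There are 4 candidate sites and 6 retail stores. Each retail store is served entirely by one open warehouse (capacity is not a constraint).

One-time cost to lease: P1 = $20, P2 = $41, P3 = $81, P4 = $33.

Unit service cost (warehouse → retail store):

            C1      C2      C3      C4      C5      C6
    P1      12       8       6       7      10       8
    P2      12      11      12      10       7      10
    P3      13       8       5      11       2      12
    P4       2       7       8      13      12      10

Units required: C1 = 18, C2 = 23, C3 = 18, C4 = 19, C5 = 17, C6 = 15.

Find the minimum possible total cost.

For any fixed open set, each retail store goes to its cheapest open site; total = fixed + service.
{P1, P3, P4}: C1→P4 2·18=36, C2→P4 7·23=161, C3→P3 5·18=90, C4→P1 7·19=133, C5→P3 2·17=34, C6→P1 8·15=120. Service 574; fixed 134; total 708.
{P1, P2, P3, P4}: service 574 + fixed 175 = 749
{P1, P2, P4}: C1→P4 2·18=36, C2→P4 7·23=161, C3→P1 6·18=108, C4→P1 7·19=133, C5→P2 7·17=119, C6→P1 8·15=120. Service 677; fixed 94; total 771.
{P1}: service 931 + fixed 20 = 951
No other subset beats 708.

Minimum total cost: 708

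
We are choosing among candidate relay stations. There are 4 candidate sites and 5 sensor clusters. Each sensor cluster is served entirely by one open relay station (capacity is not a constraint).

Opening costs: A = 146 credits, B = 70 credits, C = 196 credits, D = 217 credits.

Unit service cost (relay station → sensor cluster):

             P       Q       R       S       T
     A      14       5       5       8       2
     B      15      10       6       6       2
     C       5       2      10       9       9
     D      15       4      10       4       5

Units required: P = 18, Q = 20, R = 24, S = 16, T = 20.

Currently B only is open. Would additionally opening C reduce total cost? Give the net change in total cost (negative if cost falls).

Yes — net change −144 (cost falls by 144).

Current service cost with {B}: 750.
Adding C: each sensor cluster re-picks its cheapest; new service cost 410, saving 340.
Extra fixed cost: 196. Net change = 196 − 340 = -144.
(Totals: 820 → 676.)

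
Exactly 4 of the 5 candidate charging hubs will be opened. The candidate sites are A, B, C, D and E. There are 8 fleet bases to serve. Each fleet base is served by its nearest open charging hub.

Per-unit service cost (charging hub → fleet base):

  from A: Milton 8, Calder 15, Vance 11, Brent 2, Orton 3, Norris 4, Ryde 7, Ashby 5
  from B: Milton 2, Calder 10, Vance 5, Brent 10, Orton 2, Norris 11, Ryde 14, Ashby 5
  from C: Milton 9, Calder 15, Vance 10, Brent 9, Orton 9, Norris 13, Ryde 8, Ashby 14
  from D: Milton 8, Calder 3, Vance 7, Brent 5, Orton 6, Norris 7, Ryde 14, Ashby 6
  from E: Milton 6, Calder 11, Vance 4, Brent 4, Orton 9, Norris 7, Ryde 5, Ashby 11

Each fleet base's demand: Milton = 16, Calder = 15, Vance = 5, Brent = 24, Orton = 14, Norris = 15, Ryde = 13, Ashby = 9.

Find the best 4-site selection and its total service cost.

With exactly 4 open, each fleet base uses its cheapest among the chosen.
{A, B, D, E}: Milton→B 2·16=32, Calder→D 3·15=45, Vance→E 4·5=20, Brent→A 2·24=48, Orton→B 2·14=28, Norris→A 4·15=60, Ryde→E 5·13=65, Ashby→A 5·9=45. Service cost 343.
{A, B, C, D}: service cost 374
{A, C, D, E}: service cost 421
Among all 5 size-4 choices, {A, B, D, E} is lowest.

Choose A, B, D and E; total service cost 343.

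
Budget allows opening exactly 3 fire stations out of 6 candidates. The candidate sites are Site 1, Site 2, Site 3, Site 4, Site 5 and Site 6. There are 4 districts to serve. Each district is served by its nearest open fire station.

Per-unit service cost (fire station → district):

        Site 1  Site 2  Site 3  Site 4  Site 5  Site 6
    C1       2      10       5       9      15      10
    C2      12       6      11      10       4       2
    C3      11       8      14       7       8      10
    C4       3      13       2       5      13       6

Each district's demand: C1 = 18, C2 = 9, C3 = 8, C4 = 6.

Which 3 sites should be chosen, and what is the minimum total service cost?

Choose Site 1, Site 4 and Site 6; total service cost 128.

With exactly 3 open, each district uses its cheapest among the chosen.
{Site 1, Site 4, Site 6}: C1→Site 1 2·18=36, C2→Site 6 2·9=18, C3→Site 4 7·8=56, C4→Site 1 3·6=18. Service cost 128.
{Site 1, Site 2, Site 6}: service cost 136
{Site 1, Site 5, Site 6}: service cost 136
Among all 20 size-3 choices, {Site 1, Site 4, Site 6} is lowest.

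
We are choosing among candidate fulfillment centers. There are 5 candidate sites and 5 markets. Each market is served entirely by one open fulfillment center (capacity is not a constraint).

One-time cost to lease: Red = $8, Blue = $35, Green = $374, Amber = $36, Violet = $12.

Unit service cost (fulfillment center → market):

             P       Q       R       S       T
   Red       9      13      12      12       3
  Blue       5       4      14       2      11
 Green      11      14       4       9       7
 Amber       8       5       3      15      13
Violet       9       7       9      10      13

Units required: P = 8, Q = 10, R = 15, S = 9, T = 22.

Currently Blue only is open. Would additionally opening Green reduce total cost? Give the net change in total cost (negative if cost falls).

Current service cost with {Blue}: 550.
Adding Green: each market re-picks its cheapest; new service cost 312, saving 238.
Extra fixed cost: 374. Net change = 374 − 238 = 136.
(Totals: 585 → 721.)

No — net change +136 (cost rises by 136).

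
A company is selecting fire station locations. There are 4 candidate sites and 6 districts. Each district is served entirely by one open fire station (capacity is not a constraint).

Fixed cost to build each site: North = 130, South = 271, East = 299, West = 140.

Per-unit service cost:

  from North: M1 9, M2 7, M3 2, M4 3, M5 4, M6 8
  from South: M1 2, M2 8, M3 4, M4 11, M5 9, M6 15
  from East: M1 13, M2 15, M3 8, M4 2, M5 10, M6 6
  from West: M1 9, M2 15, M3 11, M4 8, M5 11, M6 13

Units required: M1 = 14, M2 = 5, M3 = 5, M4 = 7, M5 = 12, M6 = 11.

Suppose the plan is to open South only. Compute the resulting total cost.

Each district is assigned to its cheapest site among the open ones.
{South}: M1→South 2·14=28, M2→South 8·5=40, M3→South 4·5=20, M4→South 11·7=77, M5→South 9·12=108, M6→South 15·11=165. Service 438; fixed 271; total 709.

Total cost: 709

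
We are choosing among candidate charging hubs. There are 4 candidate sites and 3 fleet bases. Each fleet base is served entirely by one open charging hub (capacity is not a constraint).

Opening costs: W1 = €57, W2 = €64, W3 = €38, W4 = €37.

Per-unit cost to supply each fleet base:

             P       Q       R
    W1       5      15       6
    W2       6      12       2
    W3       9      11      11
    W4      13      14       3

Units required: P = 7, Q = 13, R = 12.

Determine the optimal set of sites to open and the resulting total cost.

For any fixed open set, each fleet base goes to its cheapest open site; total = fixed + service.
{W2}: P→W2 6·7=42, Q→W2 12·13=156, R→W2 2·12=24. Service 222; fixed 64; total 286.
{W2, W3}: P→W2 6·7=42, Q→W3 11·13=143, R→W2 2·12=24. Service 209; fixed 102; total 311.
{W3, W4}: P→W3 9·7=63, Q→W3 11·13=143, R→W4 3·12=36. Service 242; fixed 75; total 317.
{W1, W2, W3, W4}: P→W1 5·7=35, Q→W3 11·13=143, R→W2 2·12=24. Service 202; fixed 196; total 398.
No other subset beats 286.

Open W2 only; minimum total cost 286.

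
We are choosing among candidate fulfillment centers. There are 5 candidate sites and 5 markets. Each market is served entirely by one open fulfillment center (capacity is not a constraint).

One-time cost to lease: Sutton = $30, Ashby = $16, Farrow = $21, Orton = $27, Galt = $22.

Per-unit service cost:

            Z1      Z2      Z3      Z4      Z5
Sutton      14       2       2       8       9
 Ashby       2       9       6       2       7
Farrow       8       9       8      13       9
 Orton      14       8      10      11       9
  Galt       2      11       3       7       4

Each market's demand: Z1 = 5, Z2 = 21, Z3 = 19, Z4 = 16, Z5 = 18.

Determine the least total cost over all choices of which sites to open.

Minimum total cost: 262

For any fixed open set, each market goes to its cheapest open site; total = fixed + service.
{Sutton, Ashby, Galt}: Z1→Ashby 2·5=10, Z2→Sutton 2·21=42, Z3→Sutton 2·19=38, Z4→Ashby 2·16=32, Z5→Galt 4·18=72. Service 194; fixed 68; total 262.
{Sutton, Ashby, Farrow, Galt}: service 194 + fixed 89 = 283
{Sutton, Ashby, Orton, Galt}: Z1→Ashby 2·5=10, Z2→Sutton 2·21=42, Z3→Sutton 2·19=38, Z4→Ashby 2·16=32, Z5→Galt 4·18=72. Service 194; fixed 95; total 289.
{Sutton, Ashby, Farrow, Orton, Galt}: service 194 + fixed 116 = 310
No other subset beats 262.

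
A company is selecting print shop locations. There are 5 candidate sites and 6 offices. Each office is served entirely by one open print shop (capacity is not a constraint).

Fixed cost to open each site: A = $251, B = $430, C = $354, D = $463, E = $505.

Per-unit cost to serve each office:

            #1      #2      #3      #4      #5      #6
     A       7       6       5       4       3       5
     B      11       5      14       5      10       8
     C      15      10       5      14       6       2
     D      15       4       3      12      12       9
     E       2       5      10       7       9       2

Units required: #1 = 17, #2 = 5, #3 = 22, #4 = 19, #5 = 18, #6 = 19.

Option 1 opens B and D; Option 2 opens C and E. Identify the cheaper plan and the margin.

Option 1: {B, D}: #1→B 11·17=187, #2→D 4·5=20, #3→D 3·22=66, #4→B 5·19=95, #5→B 10·18=180, #6→B 8·19=152. Service 700; fixed 893; total 1593.
Option 2: {C, E}: #1→E 2·17=34, #2→E 5·5=25, #3→C 5·22=110, #4→E 7·19=133, #5→C 6·18=108, #6→C 2·19=38. Service 448; fixed 859; total 1307.
Difference: |1593 − 1307| = 286.

Option 2 is cheaper by 286.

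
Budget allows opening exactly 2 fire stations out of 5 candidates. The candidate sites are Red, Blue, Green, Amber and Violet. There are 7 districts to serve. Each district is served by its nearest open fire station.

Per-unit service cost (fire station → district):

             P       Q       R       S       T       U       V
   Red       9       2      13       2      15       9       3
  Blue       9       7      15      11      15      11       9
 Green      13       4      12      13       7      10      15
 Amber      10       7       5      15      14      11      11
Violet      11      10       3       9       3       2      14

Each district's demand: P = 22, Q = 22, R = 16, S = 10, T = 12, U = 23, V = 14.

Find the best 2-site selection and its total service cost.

With exactly 2 open, each district uses its cheapest among the chosen.
{Red, Violet}: P→Red 9·22=198, Q→Red 2·22=44, R→Violet 3·16=48, S→Red 2·10=20, T→Violet 3·12=36, U→Violet 2·23=46, V→Red 3·14=42. Service cost 434.
{Blue, Violet}: service cost 698
{Green, Violet}: service cost 746
Among all 10 size-2 choices, {Red, Violet} is lowest.

Choose Red and Violet; total service cost 434.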